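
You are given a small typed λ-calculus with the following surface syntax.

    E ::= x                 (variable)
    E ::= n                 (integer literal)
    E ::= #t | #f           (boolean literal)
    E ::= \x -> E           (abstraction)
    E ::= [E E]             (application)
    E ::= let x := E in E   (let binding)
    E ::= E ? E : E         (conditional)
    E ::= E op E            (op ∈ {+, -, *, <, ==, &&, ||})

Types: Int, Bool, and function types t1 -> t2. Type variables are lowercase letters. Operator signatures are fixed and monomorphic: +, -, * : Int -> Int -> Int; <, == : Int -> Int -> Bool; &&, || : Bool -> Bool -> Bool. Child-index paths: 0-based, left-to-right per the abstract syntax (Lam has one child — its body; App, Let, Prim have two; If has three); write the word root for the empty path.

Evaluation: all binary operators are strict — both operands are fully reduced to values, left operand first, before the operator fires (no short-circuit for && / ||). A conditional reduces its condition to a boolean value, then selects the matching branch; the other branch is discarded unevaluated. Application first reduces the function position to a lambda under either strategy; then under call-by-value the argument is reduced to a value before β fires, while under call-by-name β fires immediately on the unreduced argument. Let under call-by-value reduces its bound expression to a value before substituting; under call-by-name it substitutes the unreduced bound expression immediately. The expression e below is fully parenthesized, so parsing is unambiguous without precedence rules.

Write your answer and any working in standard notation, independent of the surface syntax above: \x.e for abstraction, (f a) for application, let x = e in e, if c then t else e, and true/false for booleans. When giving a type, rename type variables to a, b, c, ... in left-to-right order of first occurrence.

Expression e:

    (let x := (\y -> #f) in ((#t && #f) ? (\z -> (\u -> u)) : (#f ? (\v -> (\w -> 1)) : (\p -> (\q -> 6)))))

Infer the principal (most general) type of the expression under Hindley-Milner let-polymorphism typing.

Answer: a -> Int -> Int

Working:
\y._ : a -> Bool
let x : forall. a -> Bool
  unify Bool ~ Bool
  unify Bool ~ Bool
  unify Bool ~ Bool
u : c
\u._ : c -> c
\z._ : b -> c -> c
  unify Bool ~ Bool
\w._ : e -> Int
\v._ : d -> e -> Int
\q._ : g -> Int
\p._ : f -> g -> Int
  unify d -> e -> Int ~ f -> g -> Int
  unify d ~ f
  unify e -> Int ~ g -> Int
  unify e ~ g
  unify Int ~ Int
  unify b -> c -> c ~ f -> g -> Int
  unify b ~ f
  unify c -> c ~ g -> Int
  unify c ~ g
  unify g ~ Int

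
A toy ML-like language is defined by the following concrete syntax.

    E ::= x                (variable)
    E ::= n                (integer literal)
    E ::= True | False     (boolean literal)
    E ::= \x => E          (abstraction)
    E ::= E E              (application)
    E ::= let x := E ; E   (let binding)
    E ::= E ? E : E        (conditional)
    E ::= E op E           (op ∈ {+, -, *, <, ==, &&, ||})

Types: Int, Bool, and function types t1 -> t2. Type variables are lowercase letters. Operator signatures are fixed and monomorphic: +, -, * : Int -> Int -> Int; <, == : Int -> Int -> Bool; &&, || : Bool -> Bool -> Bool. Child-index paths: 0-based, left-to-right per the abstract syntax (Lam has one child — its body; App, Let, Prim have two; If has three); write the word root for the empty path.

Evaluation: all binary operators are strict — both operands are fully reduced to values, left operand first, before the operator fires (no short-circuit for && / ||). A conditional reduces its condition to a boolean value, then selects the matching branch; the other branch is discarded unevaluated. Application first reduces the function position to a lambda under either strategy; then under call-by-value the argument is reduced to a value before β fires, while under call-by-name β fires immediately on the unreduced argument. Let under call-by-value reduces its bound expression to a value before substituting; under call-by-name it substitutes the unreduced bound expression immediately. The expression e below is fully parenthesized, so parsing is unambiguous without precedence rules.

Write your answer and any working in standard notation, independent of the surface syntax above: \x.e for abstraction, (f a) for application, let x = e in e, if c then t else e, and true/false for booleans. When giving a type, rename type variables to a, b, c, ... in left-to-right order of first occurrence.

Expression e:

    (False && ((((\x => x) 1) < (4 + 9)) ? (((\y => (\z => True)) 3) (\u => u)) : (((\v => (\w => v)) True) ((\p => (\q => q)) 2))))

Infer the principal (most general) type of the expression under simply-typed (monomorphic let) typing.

Working:
  unify Bool ~ Bool
x : a
\x._ : a -> a
  unify a -> a ~ Int -> b
  unify a ~ Int
  unify Int ~ b
_ _ : Int
  unify Int ~ Int
  unify Int ~ Int
  unify Int ~ Int
  unify Int ~ Int
  unify Bool ~ Bool
\z._ : d -> Bool
\y._ : c -> d -> Bool
  unify c -> d -> Bool ~ Int -> e
  unify c ~ Int
  unify d -> Bool ~ e
_ _ : d -> Bool
u : f
\u._ : f -> f
  unify d -> Bool ~ (f -> f) -> g
  unify d ~ f -> f
  unify Bool ~ g
_ _ : Bool
v : h
\w._ : i -> h
\v._ : h -> i -> h
  unify h -> i -> h ~ Bool -> j
  unify h ~ Bool
  unify i -> Bool ~ j
_ _ : i -> Bool
q : l
\q._ : l -> l
\p._ : k -> l -> l
  unify k -> l -> l ~ Int -> m
  unify k ~ Int
  unify l -> l ~ m
_ _ : l -> l
  unify i -> Bool ~ (l -> l) -> n
  unify i ~ l -> l
  unify Bool ~ n
_ _ : Bool
  unify Bool ~ Bool
  unify Bool ~ Bool

Answer: Bool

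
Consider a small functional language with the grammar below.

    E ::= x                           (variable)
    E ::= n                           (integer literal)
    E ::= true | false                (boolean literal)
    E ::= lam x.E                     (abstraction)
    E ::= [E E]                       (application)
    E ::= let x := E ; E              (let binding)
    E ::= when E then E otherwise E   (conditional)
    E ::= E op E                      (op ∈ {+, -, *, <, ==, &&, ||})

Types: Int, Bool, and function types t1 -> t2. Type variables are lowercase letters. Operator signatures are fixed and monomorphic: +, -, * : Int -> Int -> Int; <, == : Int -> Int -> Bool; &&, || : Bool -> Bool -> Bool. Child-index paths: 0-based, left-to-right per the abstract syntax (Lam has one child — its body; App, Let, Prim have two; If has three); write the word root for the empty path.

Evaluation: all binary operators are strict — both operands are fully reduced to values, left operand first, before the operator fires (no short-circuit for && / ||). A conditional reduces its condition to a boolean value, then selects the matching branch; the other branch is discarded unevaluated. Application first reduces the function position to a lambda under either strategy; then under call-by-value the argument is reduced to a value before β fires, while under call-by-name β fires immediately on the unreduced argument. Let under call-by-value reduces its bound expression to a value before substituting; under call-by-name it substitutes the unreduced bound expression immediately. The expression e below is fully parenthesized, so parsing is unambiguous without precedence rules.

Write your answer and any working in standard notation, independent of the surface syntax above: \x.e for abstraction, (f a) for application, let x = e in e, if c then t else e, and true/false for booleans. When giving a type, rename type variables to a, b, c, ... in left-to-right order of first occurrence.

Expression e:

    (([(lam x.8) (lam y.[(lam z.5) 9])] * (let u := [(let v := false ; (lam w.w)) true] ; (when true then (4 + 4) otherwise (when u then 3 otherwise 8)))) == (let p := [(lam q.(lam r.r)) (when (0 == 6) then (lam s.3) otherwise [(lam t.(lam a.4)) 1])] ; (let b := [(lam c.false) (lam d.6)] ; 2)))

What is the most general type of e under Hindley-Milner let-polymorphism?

Derivation:
\x._ : a -> Int
\z._ : c -> Int
  unify c -> Int ~ Int -> d
  unify c ~ Int
  unify Int ~ d
_ _ : Int
\y._ : b -> Int
  unify a -> Int ~ (b -> Int) -> e
  unify a ~ b -> Int
  unify Int ~ e
_ _ : Int
  unify Int ~ Int
let v : Bool
w : f
\w._ : f -> f
  unify f -> f ~ Bool -> g
  unify f ~ Bool
  unify Bool ~ g
_ _ : Bool
let u : Bool
  unify Bool ~ Bool
  unify Int ~ Int
  unify Int ~ Int
u : Bool
  unify Bool ~ Bool
  unify Int ~ Int
  unify Int ~ Int
  unify Int ~ Int
  unify Int ~ Int
r : i
\r._ : i -> i
\q._ : h -> i -> i
  unify Int ~ Int
  unify Int ~ Int
  unify Bool ~ Bool
\s._ : j -> Int
\a._ : l -> Int
\t._ : k -> l -> Int
  unify k -> l -> Int ~ Int -> m
  unify k ~ Int
  unify l -> Int ~ m
_ _ : l -> Int
  unify j -> Int ~ l -> Int
  unify j ~ l
  unify Int ~ Int
  unify h -> i -> i ~ (l -> Int) -> n
  unify h ~ l -> Int
  unify i -> i ~ n
_ _ : i -> i
let p : forall. i -> i
\c._ : o -> Bool
\d._ : p -> Int
  unify o -> Bool ~ (p -> Int) -> q
  unify o ~ p -> Int
  unify Bool ~ q
_ _ : Bool
let b : Bool
  unify Int ~ Int

Answer: Bool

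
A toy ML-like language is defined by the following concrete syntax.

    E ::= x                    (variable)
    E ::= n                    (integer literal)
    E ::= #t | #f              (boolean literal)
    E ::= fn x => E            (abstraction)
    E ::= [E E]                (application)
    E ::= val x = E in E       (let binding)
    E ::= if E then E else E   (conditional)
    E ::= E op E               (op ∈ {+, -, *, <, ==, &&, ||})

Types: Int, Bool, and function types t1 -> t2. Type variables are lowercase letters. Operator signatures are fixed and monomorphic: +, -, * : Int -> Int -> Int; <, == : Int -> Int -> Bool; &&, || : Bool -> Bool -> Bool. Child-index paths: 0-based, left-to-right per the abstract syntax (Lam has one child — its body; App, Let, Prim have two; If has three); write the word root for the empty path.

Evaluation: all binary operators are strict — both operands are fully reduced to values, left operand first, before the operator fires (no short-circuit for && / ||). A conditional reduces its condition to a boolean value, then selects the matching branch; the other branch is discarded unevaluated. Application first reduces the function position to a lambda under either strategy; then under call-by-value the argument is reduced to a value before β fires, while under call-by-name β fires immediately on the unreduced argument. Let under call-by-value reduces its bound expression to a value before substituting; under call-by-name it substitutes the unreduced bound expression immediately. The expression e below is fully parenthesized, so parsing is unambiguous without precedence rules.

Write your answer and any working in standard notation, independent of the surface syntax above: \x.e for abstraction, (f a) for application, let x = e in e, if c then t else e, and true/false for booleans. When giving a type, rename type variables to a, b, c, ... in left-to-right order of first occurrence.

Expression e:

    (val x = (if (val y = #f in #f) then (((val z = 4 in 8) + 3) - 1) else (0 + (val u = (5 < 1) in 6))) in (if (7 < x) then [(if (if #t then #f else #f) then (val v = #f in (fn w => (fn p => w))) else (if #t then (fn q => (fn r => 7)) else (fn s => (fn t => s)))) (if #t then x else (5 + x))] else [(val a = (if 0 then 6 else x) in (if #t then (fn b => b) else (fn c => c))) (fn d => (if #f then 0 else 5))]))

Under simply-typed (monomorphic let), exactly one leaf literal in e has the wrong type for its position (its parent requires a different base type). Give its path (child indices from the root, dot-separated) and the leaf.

Derivation:
let y : Bool
  unify Bool ~ Bool
let z : Int
  unify Int ~ Int
  unify Int ~ Int
  unify Int ~ Int
  unify Int ~ Int
  unify Int ~ Int
  unify Int ~ Int
  unify Int ~ Int
let u : Bool
  unify Int ~ Int
  unify Int ~ Int
let x : Int
  unify Int ~ Int
x : Int
  unify Int ~ Int
  unify Bool ~ Bool
  unify Bool ~ Bool
  unify Bool ~ Bool
  unify Bool ~ Bool
let v : Bool
w : a
\p._ : b -> a
\w._ : a -> b -> a
  unify Bool ~ Bool
\r._ : d -> Int
\q._ : c -> d -> Int
s : e
\t._ : f -> e
\s._ : e -> f -> e
  unify c -> d -> Int ~ e -> f -> e
  unify c ~ e
  unify d -> Int ~ f -> e
  unify d ~ f
  unify Int ~ e
  unify a -> b -> a ~ Int -> f -> Int
  unify a ~ Int
  unify b -> Int ~ f -> Int
  unify b ~ f
  unify Int ~ Int
  unify Bool ~ Bool
x : Int
  unify Int ~ Int
x : Int
  unify Int ~ Int
  unify Int ~ Int
  unify Int -> f -> Int ~ Int -> g
  unify Int ~ Int
  unify f -> Int ~ g
_ _ : f -> Int
  unify Int ~ Bool
  FAIL: mismatch Int ~ Bool

Answer: 1.2.0.0.0 : 0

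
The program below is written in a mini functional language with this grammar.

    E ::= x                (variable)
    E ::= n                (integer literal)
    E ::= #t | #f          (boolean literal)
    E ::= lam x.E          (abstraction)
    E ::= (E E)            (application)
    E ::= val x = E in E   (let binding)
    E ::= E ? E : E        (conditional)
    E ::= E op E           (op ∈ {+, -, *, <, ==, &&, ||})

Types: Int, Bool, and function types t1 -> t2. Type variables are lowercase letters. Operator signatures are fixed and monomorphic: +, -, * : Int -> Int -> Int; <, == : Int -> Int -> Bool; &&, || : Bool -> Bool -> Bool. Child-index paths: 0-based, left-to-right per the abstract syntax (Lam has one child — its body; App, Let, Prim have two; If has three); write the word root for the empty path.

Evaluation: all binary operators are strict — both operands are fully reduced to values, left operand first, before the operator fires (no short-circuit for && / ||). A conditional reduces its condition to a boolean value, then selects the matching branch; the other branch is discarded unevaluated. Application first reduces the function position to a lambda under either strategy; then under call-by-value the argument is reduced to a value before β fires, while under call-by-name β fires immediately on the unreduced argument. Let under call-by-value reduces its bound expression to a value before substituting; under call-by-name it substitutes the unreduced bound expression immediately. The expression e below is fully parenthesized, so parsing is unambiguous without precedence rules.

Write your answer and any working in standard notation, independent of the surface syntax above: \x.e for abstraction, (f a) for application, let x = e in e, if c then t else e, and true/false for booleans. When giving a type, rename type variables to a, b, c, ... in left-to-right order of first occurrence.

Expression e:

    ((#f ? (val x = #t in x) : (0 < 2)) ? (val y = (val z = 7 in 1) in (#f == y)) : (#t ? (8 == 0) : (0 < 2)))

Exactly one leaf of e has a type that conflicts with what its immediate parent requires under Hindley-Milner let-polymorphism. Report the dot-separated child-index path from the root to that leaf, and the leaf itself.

Answer: 1.1.0 : false

Derivation:
  unify Bool ~ Bool
let x : Bool
x : Bool
  unify Int ~ Int
  unify Int ~ Int
  unify Bool ~ Bool
  unify Bool ~ Bool
let z : Int
let y : Int
  unify Bool ~ Int
  FAIL: mismatch Bool ~ Int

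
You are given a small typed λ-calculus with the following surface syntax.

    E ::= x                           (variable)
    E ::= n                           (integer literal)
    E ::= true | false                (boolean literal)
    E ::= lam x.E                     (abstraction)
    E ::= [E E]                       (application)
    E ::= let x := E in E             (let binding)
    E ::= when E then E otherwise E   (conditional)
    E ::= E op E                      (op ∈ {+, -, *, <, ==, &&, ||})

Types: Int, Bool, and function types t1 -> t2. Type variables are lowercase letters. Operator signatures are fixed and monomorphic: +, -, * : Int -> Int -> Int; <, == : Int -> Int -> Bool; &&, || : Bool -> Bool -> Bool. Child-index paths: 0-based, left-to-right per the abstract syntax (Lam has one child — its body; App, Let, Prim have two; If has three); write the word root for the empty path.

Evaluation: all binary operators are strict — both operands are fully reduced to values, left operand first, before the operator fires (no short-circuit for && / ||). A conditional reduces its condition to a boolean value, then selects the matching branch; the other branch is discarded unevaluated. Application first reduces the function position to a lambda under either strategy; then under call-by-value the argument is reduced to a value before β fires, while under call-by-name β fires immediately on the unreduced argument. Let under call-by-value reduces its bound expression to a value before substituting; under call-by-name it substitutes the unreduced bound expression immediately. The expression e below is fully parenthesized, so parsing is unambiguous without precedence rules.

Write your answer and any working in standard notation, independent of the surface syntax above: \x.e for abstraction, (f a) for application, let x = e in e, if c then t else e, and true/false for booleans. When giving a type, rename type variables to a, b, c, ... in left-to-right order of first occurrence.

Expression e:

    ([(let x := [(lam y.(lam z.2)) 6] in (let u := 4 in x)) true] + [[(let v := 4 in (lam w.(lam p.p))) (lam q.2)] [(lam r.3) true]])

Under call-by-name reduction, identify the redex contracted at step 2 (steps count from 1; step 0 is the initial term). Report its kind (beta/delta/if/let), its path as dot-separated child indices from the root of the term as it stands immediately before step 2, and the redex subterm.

Derivation:
step 0: (((let x = ((\y.(\z.2)) 6) in (let u = 4 in x)) true) + (((let v = 4 in (\w.(\p.p))) (\q.2)) ((\r.3) true)))
step 1: [let@0.0] (((let u = 4 in ((\y.(\z.2)) 6)) true) + (((let v = 4 in (\w.(\p.p))) (\q.2)) ((\r.3) true)))
step 2: [let@0.0] ((((\y.(\z.2)) 6) true) + (((let v = 4 in (\w.(\p.p))) (\q.2)) ((\r.3) true)))

Answer: let at 0.0 : (let u = 4 in ((\y.(\z.2)) 6))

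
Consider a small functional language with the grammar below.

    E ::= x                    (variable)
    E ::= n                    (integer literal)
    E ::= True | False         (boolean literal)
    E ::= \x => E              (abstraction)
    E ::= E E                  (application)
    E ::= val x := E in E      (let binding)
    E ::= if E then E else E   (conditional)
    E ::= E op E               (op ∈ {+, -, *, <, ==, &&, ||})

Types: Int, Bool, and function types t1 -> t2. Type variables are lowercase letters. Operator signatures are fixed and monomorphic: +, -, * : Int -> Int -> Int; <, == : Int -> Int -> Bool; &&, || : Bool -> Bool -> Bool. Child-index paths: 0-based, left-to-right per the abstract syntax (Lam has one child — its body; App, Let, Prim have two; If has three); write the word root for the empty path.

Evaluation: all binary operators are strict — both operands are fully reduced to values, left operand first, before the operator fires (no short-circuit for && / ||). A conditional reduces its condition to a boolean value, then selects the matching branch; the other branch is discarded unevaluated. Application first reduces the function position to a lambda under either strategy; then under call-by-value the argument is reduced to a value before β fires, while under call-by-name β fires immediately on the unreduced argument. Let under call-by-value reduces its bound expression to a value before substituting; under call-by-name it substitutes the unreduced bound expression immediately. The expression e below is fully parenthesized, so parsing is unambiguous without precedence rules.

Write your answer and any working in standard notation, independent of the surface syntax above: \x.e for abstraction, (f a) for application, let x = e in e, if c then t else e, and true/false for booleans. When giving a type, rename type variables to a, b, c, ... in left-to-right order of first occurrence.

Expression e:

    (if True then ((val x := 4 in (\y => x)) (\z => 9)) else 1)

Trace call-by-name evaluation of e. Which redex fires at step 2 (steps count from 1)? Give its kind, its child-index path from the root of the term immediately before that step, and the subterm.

Answer: let at 0 : (let x = 4 in (\y.x))

Derivation:
step 0: (if true then ((let x = 4 in (\y.x)) (\z.9)) else 1)
step 1: [if@root] ((let x = 4 in (\y.x)) (\z.9))
step 2: [let@0] ((\y.4) (\z.9))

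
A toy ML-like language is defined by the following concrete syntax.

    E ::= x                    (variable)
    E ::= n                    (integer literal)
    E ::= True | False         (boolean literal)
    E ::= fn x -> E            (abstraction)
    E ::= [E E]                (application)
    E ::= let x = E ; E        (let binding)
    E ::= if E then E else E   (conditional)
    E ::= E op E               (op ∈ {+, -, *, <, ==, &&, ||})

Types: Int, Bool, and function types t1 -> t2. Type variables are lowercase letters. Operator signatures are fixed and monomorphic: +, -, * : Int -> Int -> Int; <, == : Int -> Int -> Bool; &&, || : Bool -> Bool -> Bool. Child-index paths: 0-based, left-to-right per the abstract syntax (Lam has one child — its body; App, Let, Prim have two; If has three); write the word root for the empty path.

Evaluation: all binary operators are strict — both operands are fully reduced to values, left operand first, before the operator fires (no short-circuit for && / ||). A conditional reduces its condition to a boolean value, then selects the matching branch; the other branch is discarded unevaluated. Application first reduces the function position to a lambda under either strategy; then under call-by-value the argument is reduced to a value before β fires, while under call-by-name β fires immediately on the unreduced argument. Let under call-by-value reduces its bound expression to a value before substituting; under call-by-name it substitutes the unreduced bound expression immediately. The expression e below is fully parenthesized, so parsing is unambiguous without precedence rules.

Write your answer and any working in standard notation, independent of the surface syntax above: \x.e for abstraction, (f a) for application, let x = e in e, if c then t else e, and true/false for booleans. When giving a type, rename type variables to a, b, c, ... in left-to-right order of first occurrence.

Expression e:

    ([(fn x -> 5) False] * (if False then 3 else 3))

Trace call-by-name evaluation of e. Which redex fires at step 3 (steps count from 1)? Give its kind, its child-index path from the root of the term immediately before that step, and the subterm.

Derivation:
step 0: (((\x.5) false) * (if false then 3 else 3))
step 1: [beta@0] (5 * (if false then 3 else 3))
step 2: [if@1] (5 * 3)
step 3: [delta@root] 15

Answer: delta at root : (5 * 3)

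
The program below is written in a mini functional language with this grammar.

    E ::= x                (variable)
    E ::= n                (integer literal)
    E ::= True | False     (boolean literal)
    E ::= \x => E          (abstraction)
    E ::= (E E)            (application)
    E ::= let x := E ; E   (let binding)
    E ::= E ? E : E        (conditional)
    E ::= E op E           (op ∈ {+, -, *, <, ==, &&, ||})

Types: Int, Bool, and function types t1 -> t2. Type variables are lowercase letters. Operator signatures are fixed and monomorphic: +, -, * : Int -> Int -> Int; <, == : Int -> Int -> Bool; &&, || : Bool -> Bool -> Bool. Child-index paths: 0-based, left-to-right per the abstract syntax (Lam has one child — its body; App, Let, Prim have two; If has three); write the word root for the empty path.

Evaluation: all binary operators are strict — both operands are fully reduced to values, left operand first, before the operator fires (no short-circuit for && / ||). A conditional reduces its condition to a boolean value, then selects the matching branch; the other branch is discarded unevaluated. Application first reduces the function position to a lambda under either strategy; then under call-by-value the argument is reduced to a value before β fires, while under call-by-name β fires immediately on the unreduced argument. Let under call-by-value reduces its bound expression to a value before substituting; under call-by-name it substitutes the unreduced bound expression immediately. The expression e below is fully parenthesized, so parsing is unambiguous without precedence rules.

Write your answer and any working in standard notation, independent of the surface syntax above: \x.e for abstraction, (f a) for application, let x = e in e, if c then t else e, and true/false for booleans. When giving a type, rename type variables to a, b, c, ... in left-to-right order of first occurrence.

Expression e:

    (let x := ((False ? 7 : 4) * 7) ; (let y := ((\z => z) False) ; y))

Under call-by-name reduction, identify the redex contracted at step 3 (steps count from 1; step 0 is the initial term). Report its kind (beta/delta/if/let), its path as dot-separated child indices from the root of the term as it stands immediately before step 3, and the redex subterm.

Answer: beta at root : ((\z.z) false)

Trace:
step 0: (let x = ((if false then 7 else 4) * 7) in (let y = ((\z.z) false) in y))
step 1: [let@root] (let y = ((\z.z) false) in y)
step 2: [let@root] ((\z.z) false)
step 3: [beta@root] false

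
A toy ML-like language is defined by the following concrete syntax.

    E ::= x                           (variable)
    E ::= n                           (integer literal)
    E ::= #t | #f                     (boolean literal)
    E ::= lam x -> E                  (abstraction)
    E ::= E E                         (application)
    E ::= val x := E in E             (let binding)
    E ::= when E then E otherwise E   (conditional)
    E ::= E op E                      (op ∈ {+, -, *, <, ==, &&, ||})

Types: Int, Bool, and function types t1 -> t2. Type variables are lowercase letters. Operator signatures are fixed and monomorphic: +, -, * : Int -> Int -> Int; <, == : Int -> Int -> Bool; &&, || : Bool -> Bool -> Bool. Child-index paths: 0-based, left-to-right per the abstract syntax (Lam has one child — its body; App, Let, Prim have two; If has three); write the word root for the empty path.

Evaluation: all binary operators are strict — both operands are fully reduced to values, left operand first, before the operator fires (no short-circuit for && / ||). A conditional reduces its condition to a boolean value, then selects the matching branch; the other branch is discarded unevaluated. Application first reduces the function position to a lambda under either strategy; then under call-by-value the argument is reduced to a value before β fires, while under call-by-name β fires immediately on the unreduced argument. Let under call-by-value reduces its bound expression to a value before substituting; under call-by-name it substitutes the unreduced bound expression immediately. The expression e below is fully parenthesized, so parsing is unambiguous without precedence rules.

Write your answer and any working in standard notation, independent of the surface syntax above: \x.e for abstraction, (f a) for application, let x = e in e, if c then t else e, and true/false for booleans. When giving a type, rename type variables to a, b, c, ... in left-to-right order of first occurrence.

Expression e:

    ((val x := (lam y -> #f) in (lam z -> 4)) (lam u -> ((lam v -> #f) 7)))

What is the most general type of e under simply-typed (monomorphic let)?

Working:
\y._ : a -> Bool
let x : a -> Bool
\z._ : b -> Int
\v._ : d -> Bool
  unify d -> Bool ~ Int -> e
  unify d ~ Int
  unify Bool ~ e
_ _ : Bool
\u._ : c -> Bool
  unify b -> Int ~ (c -> Bool) -> f
  unify b ~ c -> Bool
  unify Int ~ f
_ _ : Int

Answer: Int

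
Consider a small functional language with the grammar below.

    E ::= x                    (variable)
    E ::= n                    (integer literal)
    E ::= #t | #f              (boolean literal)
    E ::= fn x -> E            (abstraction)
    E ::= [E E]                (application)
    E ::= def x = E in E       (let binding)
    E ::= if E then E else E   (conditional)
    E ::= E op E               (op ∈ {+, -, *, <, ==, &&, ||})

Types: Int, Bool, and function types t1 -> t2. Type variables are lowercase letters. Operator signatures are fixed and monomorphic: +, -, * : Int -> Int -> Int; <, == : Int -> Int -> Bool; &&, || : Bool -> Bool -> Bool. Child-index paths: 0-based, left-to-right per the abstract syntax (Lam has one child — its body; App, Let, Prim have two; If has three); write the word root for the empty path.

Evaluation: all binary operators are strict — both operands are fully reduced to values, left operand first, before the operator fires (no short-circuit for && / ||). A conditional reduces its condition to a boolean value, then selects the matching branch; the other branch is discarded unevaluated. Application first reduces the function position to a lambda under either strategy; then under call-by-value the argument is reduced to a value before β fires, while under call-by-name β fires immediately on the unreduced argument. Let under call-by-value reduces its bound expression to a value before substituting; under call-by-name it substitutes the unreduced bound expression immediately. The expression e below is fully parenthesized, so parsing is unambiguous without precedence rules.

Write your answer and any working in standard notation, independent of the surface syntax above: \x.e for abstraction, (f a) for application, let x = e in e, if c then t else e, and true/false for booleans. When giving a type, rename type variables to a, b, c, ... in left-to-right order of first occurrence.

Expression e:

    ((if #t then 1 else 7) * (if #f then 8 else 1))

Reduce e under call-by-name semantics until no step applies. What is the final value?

Answer: 1

Derivation:
step 0: ((if true then 1 else 7) * (if false then 8 else 1))
step 1: [if@0] (1 * (if false then 8 else 1))
step 2: [if@1] (1 * 1)
step 3: [delta@root] 1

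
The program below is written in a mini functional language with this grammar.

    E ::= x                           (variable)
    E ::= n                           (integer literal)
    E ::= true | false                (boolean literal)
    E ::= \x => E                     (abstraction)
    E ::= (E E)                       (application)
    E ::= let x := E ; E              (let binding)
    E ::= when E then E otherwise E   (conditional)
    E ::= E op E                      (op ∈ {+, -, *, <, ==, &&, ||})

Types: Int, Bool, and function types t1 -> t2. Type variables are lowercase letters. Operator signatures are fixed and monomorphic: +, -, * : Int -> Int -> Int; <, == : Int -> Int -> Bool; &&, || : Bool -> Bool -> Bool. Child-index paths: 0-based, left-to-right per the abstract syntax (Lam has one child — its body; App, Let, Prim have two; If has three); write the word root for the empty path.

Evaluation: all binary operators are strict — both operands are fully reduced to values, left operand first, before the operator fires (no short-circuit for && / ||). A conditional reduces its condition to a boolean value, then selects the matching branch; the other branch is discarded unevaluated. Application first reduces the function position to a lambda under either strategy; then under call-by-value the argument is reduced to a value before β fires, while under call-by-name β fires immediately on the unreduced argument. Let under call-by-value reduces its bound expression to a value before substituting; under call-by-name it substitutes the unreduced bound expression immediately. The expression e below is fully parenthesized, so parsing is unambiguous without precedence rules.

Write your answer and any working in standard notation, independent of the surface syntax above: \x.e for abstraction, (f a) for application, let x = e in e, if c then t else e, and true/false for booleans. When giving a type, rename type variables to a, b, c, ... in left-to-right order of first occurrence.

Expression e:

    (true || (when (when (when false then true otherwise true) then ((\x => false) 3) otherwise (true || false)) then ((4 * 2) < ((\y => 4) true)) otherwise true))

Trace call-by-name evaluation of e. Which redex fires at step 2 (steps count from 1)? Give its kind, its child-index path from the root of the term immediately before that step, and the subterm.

Trace:
step 0: (true || (if (if (if false then true else true) then ((\x.false) 3) else (true || false)) then ((4 * 2) < ((\y.4) true)) else true))
step 1: [if@1.0.0] (true || (if (if true then ((\x.false) 3) else (true || false)) then ((4 * 2) < ((\y.4) true)) else true))
step 2: [if@1.0] (true || (if ((\x.false) 3) then ((4 * 2) < ((\y.4) true)) else true))

Answer: if at 1.0 : (if true then ((\x.false) 3) else (true || false))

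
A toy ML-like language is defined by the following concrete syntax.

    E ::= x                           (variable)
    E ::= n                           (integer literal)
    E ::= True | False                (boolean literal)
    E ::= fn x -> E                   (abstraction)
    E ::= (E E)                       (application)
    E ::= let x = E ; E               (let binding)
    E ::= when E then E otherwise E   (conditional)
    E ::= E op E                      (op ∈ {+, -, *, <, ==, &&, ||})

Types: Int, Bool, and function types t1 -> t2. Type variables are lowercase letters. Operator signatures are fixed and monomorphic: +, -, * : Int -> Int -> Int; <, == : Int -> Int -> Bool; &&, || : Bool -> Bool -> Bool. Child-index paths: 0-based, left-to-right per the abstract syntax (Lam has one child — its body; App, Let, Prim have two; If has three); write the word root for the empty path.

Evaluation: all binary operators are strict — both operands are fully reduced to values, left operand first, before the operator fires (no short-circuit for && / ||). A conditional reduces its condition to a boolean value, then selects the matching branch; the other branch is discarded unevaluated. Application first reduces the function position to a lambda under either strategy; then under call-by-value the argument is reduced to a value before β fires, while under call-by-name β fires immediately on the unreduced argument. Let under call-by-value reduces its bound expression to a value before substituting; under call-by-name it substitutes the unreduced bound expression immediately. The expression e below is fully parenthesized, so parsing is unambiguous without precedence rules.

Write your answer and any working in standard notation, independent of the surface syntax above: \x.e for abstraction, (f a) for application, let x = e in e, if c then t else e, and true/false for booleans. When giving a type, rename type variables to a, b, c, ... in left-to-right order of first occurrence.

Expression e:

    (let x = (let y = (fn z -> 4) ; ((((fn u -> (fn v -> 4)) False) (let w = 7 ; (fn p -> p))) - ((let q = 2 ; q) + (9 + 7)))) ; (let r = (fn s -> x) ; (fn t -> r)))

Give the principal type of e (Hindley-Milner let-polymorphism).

Answer: a -> b -> Int

Working:
\z._ : a -> Int
let y : forall. a -> Int
\v._ : c -> Int
\u._ : b -> c -> Int
  unify b -> c -> Int ~ Bool -> d
  unify b ~ Bool
  unify c -> Int ~ d
_ _ : c -> Int
let w : Int
p : e
\p._ : e -> e
  unify c -> Int ~ (e -> e) -> f
  unify c ~ e -> e
  unify Int ~ f
_ _ : Int
  unify Int ~ Int
let q : Int
q : Int
  unify Int ~ Int
  unify Int ~ Int
  unify Int ~ Int
  unify Int ~ Int
  unify Int ~ Int
let x : Int
x : Int
\s._ : g -> Int
let r : forall. g -> Int
r : i -> Int
\t._ : h -> i -> Int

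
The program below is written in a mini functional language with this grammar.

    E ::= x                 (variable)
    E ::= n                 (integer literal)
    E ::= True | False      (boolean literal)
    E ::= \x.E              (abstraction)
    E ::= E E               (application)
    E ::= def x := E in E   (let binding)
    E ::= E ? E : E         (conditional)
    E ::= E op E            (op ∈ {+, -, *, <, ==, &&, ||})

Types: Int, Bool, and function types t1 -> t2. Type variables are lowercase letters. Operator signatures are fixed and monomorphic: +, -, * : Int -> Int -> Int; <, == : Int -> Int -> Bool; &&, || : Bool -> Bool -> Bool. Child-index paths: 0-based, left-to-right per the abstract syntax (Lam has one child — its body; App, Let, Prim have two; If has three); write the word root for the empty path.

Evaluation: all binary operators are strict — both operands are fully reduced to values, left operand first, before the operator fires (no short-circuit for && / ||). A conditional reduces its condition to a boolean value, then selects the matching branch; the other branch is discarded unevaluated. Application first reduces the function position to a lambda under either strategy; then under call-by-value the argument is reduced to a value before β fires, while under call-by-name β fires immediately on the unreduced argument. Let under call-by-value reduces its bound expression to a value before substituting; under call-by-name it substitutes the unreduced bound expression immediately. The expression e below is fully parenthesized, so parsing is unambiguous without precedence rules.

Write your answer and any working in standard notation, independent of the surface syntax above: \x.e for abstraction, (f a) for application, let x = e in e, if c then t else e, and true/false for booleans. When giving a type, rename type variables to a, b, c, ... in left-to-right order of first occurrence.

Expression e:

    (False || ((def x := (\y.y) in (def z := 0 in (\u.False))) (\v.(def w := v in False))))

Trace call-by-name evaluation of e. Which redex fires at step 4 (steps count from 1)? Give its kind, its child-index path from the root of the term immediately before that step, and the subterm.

Working:
step 0: (false || ((let x = (\y.y) in (let z = 0 in (\u.false))) (\v.(let w = v in false))))
step 1: [let@1.0] (false || ((let z = 0 in (\u.false)) (\v.(let w = v in false))))
step 2: [let@1.0] (false || ((\u.false) (\v.(let w = v in false))))
step 3: [beta@1] (false || false)
step 4: [delta@root] false

Answer: delta at root : (false || false)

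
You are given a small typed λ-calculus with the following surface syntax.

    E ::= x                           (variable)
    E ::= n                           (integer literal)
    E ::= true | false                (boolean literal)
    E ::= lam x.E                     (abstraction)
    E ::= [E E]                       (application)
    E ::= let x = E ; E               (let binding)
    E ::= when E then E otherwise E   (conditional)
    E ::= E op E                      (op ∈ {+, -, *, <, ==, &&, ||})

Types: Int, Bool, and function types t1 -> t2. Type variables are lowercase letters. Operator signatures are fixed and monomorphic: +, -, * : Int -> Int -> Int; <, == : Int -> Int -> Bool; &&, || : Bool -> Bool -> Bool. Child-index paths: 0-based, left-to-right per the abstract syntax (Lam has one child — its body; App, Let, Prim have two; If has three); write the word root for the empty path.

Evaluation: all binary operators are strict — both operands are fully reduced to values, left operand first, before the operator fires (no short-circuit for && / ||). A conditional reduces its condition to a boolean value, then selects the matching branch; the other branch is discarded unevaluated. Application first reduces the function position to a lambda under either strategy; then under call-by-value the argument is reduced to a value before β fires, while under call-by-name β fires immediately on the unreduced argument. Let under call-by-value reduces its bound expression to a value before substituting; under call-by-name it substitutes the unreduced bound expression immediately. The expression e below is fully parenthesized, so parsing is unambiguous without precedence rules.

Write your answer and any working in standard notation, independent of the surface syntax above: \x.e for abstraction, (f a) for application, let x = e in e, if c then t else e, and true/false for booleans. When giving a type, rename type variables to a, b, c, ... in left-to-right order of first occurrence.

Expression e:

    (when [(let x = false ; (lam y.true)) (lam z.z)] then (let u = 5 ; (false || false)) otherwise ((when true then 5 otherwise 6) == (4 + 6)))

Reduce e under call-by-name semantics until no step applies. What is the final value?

Answer: false

Working:
step 0: (if ((let x = false in (\y.true)) (\z.z)) then (let u = 5 in (false || false)) else ((if true then 5 else 6) == (4 + 6)))
step 1: [let@0.0] (if ((\y.true) (\z.z)) then (let u = 5 in (false || false)) else ((if true then 5 else 6) == (4 + 6)))
step 2: [beta@0] (if true then (let u = 5 in (false || false)) else ((if true then 5 else 6) == (4 + 6)))
step 3: [if@root] (let u = 5 in (false || false))
step 4: [let@root] (false || false)
step 5: [delta@root] false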